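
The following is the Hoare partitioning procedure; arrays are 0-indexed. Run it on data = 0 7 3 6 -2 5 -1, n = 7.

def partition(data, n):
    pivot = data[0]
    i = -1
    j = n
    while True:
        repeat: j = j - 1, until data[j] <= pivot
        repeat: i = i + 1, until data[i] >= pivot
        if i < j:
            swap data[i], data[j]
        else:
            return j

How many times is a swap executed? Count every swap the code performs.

2

pivot = data[0] = 0; i = -1, j = 7
j→6 (data[6]=-1≤0), i→0 (data[0]=0≥0); i<j, swap → -1 7 3 6 -2 5 0
j→4 (data[4]=-2≤0), i→1 (data[1]=7≥0); i<j, swap → -1 -2 3 6 7 5 0
j→1, i→2; i≥j, return j=1. data = -1 -2 3 6 7 5 0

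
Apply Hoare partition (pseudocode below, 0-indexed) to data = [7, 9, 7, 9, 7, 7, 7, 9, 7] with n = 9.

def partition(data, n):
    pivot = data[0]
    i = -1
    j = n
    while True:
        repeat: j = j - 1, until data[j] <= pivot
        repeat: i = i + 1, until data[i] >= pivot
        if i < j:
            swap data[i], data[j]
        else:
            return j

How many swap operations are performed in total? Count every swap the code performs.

pivot = data[0] = 7; i = -1, j = 9
j→8 (data[8]=7≤7), i→0 (data[0]=7≥7); i<j, swap → [7, 9, 7, 9, 7, 7, 7, 9, 7]
j→6 (data[6]=7≤7), i→1 (data[1]=9≥7); i<j, swap → [7, 7, 7, 9, 7, 7, 9, 9, 7]
j→5 (data[5]=7≤7), i→2 (data[2]=7≥7); i<j, swap → [7, 7, 7, 9, 7, 7, 9, 9, 7]
j→4 (data[4]=7≤7), i→3 (data[3]=9≥7); i<j, swap → [7, 7, 7, 7, 9, 7, 9, 9, 7]
j→3, i→4; i≥j, return j=3. data = [7, 7, 7, 7, 9, 7, 9, 9, 7]

4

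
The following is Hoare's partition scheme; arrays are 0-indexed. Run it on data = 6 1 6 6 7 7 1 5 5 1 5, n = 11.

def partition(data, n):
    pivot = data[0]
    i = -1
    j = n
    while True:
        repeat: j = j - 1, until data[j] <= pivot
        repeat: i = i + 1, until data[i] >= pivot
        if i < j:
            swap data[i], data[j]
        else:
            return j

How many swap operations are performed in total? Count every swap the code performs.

pivot = data[0] = 6; i = -1, j = 11
j→10 (data[10]=5≤6), i→0 (data[0]=6≥6); i<j, swap → 5 1 6 6 7 7 1 5 5 1 6
j→9 (data[9]=1≤6), i→2 (data[2]=6≥6); i<j, swap → 5 1 1 6 7 7 1 5 5 6 6
j→8 (data[8]=5≤6), i→3 (data[3]=6≥6); i<j, swap → 5 1 1 5 7 7 1 5 6 6 6
j→7 (data[7]=5≤6), i→4 (data[4]=7≥6); i<j, swap → 5 1 1 5 5 7 1 7 6 6 6
j→6 (data[6]=1≤6), i→5 (data[5]=7≥6); i<j, swap → 5 1 1 5 5 1 7 7 6 6 6
j→5, i→6; i≥j, return j=5. data = 5 1 1 5 5 1 7 7 6 6 6

5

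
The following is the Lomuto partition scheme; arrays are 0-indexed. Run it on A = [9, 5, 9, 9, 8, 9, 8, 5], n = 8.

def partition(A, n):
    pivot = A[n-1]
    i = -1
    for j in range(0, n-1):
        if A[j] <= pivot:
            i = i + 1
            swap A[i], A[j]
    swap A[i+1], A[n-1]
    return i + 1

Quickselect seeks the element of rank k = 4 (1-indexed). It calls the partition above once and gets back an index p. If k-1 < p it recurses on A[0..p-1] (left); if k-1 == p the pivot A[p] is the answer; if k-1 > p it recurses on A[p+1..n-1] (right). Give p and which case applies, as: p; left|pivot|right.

1; right

pivot=5, i=-1
j=0: 9>5, skip
j=1: 5≤5, i=0, swap(0,1) ⇒ [5, 9, 9, 9, 8, 9, 8, 5]
j=2: 9>5, skip
j=3: 9>5, skip
j=4: 8>5, skip
j=5: 9>5, skip
j=6: 8>5, skip
swap(1,7) ⇒ [5, 5, 9, 9, 8, 9, 8, 9]; return 1
p = 1; k-1 = 3 > 1 ⇒ right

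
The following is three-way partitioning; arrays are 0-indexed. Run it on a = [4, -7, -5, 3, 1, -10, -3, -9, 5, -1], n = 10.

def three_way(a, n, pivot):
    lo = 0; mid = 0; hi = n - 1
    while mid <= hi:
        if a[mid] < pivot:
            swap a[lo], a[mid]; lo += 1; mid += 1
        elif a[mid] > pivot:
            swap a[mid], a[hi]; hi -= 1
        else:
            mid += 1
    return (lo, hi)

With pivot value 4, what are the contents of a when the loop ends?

[-7, -5, 3, 1, -10, -3, -9, -1, 4, 5]

pivot = 4; lo=0, mid=0, hi=9
a[mid]=4=4: mid=1
a[mid]=-7<4: swap a[0],a[1]; lo=1,mid=2 → [-7, 4, -5, 3, 1, -10, -3, -9, 5, -1]
a[mid]=-5<4: swap a[1],a[2]; lo=2,mid=3 → [-7, -5, 4, 3, 1, -10, -3, -9, 5, -1]
a[mid]=3<4: swap a[2],a[3]; lo=3,mid=4 → [-7, -5, 3, 4, 1, -10, -3, -9, 5, -1]
a[mid]=1<4: swap a[3],a[4]; lo=4,mid=5 → [-7, -5, 3, 1, 4, -10, -3, -9, 5, -1]
a[mid]=-10<4: swap a[4],a[5]; lo=5,mid=6 → [-7, -5, 3, 1, -10, 4, -3, -9, 5, -1]
a[mid]=-3<4: swap a[5],a[6]; lo=6,mid=7 → [-7, -5, 3, 1, -10, -3, 4, -9, 5, -1]
a[mid]=-9<4: swap a[6],a[7]; lo=7,mid=8 → [-7, -5, 3, 1, -10, -3, -9, 4, 5, -1]
a[mid]=5>4: swap a[8],a[9]; hi=8 → [-7, -5, 3, 1, -10, -3, -9, 4, -1, 5]
a[mid]=-1<4: swap a[7],a[8]; lo=8,mid=9 → [-7, -5, 3, 1, -10, -3, -9, -1, 4, 5]
end: lo=8, hi=8; a = [-7, -5, 3, 1, -10, -3, -9, -1, 4, 5]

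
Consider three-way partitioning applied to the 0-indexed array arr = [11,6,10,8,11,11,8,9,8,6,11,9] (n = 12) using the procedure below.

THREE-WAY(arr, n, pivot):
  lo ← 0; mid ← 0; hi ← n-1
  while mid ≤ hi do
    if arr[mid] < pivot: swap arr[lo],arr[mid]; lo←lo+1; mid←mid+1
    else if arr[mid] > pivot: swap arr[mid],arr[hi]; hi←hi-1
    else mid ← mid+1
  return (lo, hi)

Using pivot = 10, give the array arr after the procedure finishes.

[9,6,8,6,8,8,9,10,11,11,11,11]

lo=0 mid=0 hi=11
11>10: swap(0,11), hi=10 ⇒ [9,6,10,8,11,11,8,9,8,6,11,11]
9<10: swap(0,0), lo=1 mid=1 ⇒ [9,6,10,8,11,11,8,9,8,6,11,11]
6<10: swap(1,1), lo=2 mid=2 ⇒ [9,6,10,8,11,11,8,9,8,6,11,11]
10=10: mid=3
8<10: swap(2,3), lo=3 mid=4 ⇒ [9,6,8,10,11,11,8,9,8,6,11,11]
11>10: swap(4,10), hi=9 ⇒ [9,6,8,10,11,11,8,9,8,6,11,11]
11>10: swap(4,9), hi=8 ⇒ [9,6,8,10,6,11,8,9,8,11,11,11]
6<10: swap(3,4), lo=4 mid=5 ⇒ [9,6,8,6,10,11,8,9,8,11,11,11]
11>10: swap(5,8), hi=7 ⇒ [9,6,8,6,10,8,8,9,11,11,11,11]
8<10: swap(4,5), lo=5 mid=6 ⇒ [9,6,8,6,8,10,8,9,11,11,11,11]
8<10: swap(5,6), lo=6 mid=7 ⇒ [9,6,8,6,8,8,10,9,11,11,11,11]
9<10: swap(6,7), lo=7 mid=8 ⇒ [9,6,8,6,8,8,9,10,11,11,11,11]
done. lo=7 hi=7; arr=[9,6,8,6,8,8,9,10,11,11,11,11]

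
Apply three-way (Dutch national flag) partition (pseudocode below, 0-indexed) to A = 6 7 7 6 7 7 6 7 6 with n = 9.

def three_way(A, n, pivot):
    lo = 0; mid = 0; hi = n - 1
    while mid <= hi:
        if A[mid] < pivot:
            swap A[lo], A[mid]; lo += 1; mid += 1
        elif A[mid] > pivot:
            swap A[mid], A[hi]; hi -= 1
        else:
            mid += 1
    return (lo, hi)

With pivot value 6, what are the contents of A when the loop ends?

6 6 6 6 7 7 7 7 7

lo=0 mid=0 hi=8
6=6: mid=1
7>6: swap(1,8), hi=7 ⇒ 6 6 7 6 7 7 6 7 7
6=6: mid=2
7>6: swap(2,7), hi=6 ⇒ 6 6 7 6 7 7 6 7 7
7>6: swap(2,6), hi=5 ⇒ 6 6 6 6 7 7 7 7 7
6=6: mid=3
6=6: mid=4
7>6: swap(4,5), hi=4 ⇒ 6 6 6 6 7 7 7 7 7
7>6: swap(4,4), hi=3 ⇒ 6 6 6 6 7 7 7 7 7
done. lo=0 hi=3; A=6 6 6 6 7 7 7 7 7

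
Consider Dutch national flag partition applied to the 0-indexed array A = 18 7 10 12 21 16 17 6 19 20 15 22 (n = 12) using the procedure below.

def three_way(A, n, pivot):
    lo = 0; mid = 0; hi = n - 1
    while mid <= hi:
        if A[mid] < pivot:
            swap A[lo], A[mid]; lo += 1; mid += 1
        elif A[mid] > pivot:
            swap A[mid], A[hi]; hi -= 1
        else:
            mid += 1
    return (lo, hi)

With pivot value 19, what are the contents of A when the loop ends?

18 7 10 12 15 16 17 6 19 20 22 21

pivot = 19; lo=0, mid=0, hi=11
A[mid]=18<19: swap A[0],A[0]; lo=1,mid=1 → 18 7 10 12 21 16 17 6 19 20 15 22
A[mid]=7<19: swap A[1],A[1]; lo=2,mid=2 → 18 7 10 12 21 16 17 6 19 20 15 22
A[mid]=10<19: swap A[2],A[2]; lo=3,mid=3 → 18 7 10 12 21 16 17 6 19 20 15 22
A[mid]=12<19: swap A[3],A[3]; lo=4,mid=4 → 18 7 10 12 21 16 17 6 19 20 15 22
A[mid]=21>19: swap A[4],A[11]; hi=10 → 18 7 10 12 22 16 17 6 19 20 15 21
A[mid]=22>19: swap A[4],A[10]; hi=9 → 18 7 10 12 15 16 17 6 19 20 22 21
A[mid]=15<19: swap A[4],A[4]; lo=5,mid=5 → 18 7 10 12 15 16 17 6 19 20 22 21
A[mid]=16<19: swap A[5],A[5]; lo=6,mid=6 → 18 7 10 12 15 16 17 6 19 20 22 21
A[mid]=17<19: swap A[6],A[6]; lo=7,mid=7 → 18 7 10 12 15 16 17 6 19 20 22 21
A[mid]=6<19: swap A[7],A[7]; lo=8,mid=8 → 18 7 10 12 15 16 17 6 19 20 22 21
A[mid]=19=19: mid=9
A[mid]=20>19: swap A[9],A[9]; hi=8 → 18 7 10 12 15 16 17 6 19 20 22 21
end: lo=8, hi=8; A = 18 7 10 12 15 16 17 6 19 20 22 21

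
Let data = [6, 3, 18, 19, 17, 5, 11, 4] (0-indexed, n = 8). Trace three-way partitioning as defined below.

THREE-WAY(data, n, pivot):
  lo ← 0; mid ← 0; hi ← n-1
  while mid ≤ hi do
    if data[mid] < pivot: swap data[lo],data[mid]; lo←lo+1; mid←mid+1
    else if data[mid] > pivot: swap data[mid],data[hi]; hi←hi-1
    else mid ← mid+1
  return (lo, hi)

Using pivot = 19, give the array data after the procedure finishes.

[6, 3, 18, 17, 5, 11, 4, 19]

pivot = 19; lo=0, mid=0, hi=7
data[mid]=6<19: swap data[0],data[0]; lo=1,mid=1 → [6, 3, 18, 19, 17, 5, 11, 4]
data[mid]=3<19: swap data[1],data[1]; lo=2,mid=2 → [6, 3, 18, 19, 17, 5, 11, 4]
data[mid]=18<19: swap data[2],data[2]; lo=3,mid=3 → [6, 3, 18, 19, 17, 5, 11, 4]
data[mid]=19=19: mid=4
data[mid]=17<19: swap data[3],data[4]; lo=4,mid=5 → [6, 3, 18, 17, 19, 5, 11, 4]
data[mid]=5<19: swap data[4],data[5]; lo=5,mid=6 → [6, 3, 18, 17, 5, 19, 11, 4]
data[mid]=11<19: swap data[5],data[6]; lo=6,mid=7 → [6, 3, 18, 17, 5, 11, 19, 4]
data[mid]=4<19: swap data[6],data[7]; lo=7,mid=8 → [6, 3, 18, 17, 5, 11, 4, 19]
end: lo=7, hi=7; data = [6, 3, 18, 17, 5, 11, 4, 19]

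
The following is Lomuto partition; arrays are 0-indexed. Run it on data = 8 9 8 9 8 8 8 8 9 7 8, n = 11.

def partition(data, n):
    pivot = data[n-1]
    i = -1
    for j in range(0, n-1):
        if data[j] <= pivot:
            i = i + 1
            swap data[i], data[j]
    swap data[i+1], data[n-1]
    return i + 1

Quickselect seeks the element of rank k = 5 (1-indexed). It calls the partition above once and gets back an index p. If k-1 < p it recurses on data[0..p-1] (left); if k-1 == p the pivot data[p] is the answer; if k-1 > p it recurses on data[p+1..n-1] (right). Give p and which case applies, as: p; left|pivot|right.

7; left

pivot=8, i=-1
j=0: 8≤8, i=0, swap(0,0) ⇒ 8 9 8 9 8 8 8 8 9 7 8
j=1: 9>8, skip
j=2: 8≤8, i=1, swap(1,2) ⇒ 8 8 9 9 8 8 8 8 9 7 8
j=3: 9>8, skip
j=4: 8≤8, i=2, swap(2,4) ⇒ 8 8 8 9 9 8 8 8 9 7 8
j=5: 8≤8, i=3, swap(3,5) ⇒ 8 8 8 8 9 9 8 8 9 7 8
j=6: 8≤8, i=4, swap(4,6) ⇒ 8 8 8 8 8 9 9 8 9 7 8
j=7: 8≤8, i=5, swap(5,7) ⇒ 8 8 8 8 8 8 9 9 9 7 8
j=8: 9>8, skip
j=9: 7≤8, i=6, swap(6,9) ⇒ 8 8 8 8 8 8 7 9 9 9 8
swap(7,10) ⇒ 8 8 8 8 8 8 7 8 9 9 9; return 7
p = 7; k-1 = 4 < 7 ⇒ left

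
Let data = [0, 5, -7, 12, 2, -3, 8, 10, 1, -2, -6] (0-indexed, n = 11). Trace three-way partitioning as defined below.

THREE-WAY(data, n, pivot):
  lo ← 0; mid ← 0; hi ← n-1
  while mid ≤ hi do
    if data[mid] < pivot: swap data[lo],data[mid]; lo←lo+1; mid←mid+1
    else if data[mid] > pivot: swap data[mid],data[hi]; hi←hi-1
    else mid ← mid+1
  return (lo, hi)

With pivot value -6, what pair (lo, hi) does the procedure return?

lo=0 mid=0 hi=10
0>-6: swap(0,10), hi=9 ⇒ [-6, 5, -7, 12, 2, -3, 8, 10, 1, -2, 0]
-6=-6: mid=1
5>-6: swap(1,9), hi=8 ⇒ [-6, -2, -7, 12, 2, -3, 8, 10, 1, 5, 0]
-2>-6: swap(1,8), hi=7 ⇒ [-6, 1, -7, 12, 2, -3, 8, 10, -2, 5, 0]
1>-6: swap(1,7), hi=6 ⇒ [-6, 10, -7, 12, 2, -3, 8, 1, -2, 5, 0]
10>-6: swap(1,6), hi=5 ⇒ [-6, 8, -7, 12, 2, -3, 10, 1, -2, 5, 0]
8>-6: swap(1,5), hi=4 ⇒ [-6, -3, -7, 12, 2, 8, 10, 1, -2, 5, 0]
-3>-6: swap(1,4), hi=3 ⇒ [-6, 2, -7, 12, -3, 8, 10, 1, -2, 5, 0]
2>-6: swap(1,3), hi=2 ⇒ [-6, 12, -7, 2, -3, 8, 10, 1, -2, 5, 0]
12>-6: swap(1,2), hi=1 ⇒ [-6, -7, 12, 2, -3, 8, 10, 1, -2, 5, 0]
-7<-6: swap(0,1), lo=1 mid=2 ⇒ [-7, -6, 12, 2, -3, 8, 10, 1, -2, 5, 0]
done. lo=1 hi=1; data=[-7, -6, 12, 2, -3, 8, 10, 1, -2, 5, 0]

(1, 1)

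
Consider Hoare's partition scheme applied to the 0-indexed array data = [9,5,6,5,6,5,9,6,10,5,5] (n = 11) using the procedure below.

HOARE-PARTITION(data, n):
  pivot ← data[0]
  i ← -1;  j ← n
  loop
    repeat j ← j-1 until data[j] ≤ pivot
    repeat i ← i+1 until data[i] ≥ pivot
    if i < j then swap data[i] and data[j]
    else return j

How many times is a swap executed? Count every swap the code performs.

pivot=9
j stops at 10 (5), i stops at 0 (9); swap ⇒ [5,5,6,5,6,5,9,6,10,5,9]
j stops at 9 (5), i stops at 6 (9); swap ⇒ [5,5,6,5,6,5,5,6,10,9,9]
j stops at 7, i stops at 8; i≥j ⇒ return 7. data=[5,5,6,5,6,5,5,6,10,9,9]

2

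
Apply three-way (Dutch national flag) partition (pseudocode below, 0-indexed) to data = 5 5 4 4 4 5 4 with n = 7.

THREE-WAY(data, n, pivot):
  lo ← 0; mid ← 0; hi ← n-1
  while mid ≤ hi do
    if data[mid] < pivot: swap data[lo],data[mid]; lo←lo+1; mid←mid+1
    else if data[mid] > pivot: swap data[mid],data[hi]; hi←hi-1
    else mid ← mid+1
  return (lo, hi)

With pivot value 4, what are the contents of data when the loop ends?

4 4 4 4 5 5 5

pivot = 4; lo=0, mid=0, hi=6
data[mid]=5>4: swap data[0],data[6]; hi=5 → 4 5 4 4 4 5 5
data[mid]=4=4: mid=1
data[mid]=5>4: swap data[1],data[5]; hi=4 → 4 5 4 4 4 5 5
data[mid]=5>4: swap data[1],data[4]; hi=3 → 4 4 4 4 5 5 5
data[mid]=4=4: mid=2
data[mid]=4=4: mid=3
data[mid]=4=4: mid=4
end: lo=0, hi=3; data = 4 4 4 4 5 5 5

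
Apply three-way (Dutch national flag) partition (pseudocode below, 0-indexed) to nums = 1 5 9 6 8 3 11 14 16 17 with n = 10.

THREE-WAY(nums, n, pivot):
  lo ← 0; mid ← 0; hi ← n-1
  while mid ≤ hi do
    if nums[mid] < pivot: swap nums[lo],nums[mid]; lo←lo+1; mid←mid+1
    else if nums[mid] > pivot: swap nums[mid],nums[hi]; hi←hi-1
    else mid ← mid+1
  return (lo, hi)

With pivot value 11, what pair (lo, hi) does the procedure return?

(6, 6)

pivot = 11; lo=0, mid=0, hi=9
nums[mid]=1<11: swap nums[0],nums[0]; lo=1,mid=1 → 1 5 9 6 8 3 11 14 16 17
nums[mid]=5<11: swap nums[1],nums[1]; lo=2,mid=2 → 1 5 9 6 8 3 11 14 16 17
nums[mid]=9<11: swap nums[2],nums[2]; lo=3,mid=3 → 1 5 9 6 8 3 11 14 16 17
nums[mid]=6<11: swap nums[3],nums[3]; lo=4,mid=4 → 1 5 9 6 8 3 11 14 16 17
nums[mid]=8<11: swap nums[4],nums[4]; lo=5,mid=5 → 1 5 9 6 8 3 11 14 16 17
nums[mid]=3<11: swap nums[5],nums[5]; lo=6,mid=6 → 1 5 9 6 8 3 11 14 16 17
nums[mid]=11=11: mid=7
nums[mid]=14>11: swap nums[7],nums[9]; hi=8 → 1 5 9 6 8 3 11 17 16 14
nums[mid]=17>11: swap nums[7],nums[8]; hi=7 → 1 5 9 6 8 3 11 16 17 14
nums[mid]=16>11: swap nums[7],nums[7]; hi=6 → 1 5 9 6 8 3 11 16 17 14
end: lo=6, hi=6; nums = 1 5 9 6 8 3 11 16 17 14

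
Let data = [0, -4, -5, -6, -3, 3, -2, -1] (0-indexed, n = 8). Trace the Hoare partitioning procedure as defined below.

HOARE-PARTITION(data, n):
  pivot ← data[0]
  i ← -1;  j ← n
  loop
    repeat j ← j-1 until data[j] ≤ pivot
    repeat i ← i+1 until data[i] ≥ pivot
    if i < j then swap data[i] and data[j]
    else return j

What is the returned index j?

5

pivot = data[0] = 0; i = -1, j = 8
j→7 (data[7]=-1≤0), i→0 (data[0]=0≥0); i<j, swap → [-1, -4, -5, -6, -3, 3, -2, 0]
j→6 (data[6]=-2≤0), i→5 (data[5]=3≥0); i<j, swap → [-1, -4, -5, -6, -3, -2, 3, 0]
j→5, i→6; i≥j, return j=5. data = [-1, -4, -5, -6, -3, -2, 3, 0]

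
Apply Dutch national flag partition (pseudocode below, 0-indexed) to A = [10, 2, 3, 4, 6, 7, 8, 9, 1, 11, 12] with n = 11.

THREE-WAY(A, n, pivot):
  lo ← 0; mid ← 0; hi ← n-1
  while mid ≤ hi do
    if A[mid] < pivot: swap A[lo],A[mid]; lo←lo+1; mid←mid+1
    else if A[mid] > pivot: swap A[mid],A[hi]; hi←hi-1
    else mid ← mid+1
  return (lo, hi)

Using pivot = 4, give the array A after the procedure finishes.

lo=0 mid=0 hi=10
10>4: swap(0,10), hi=9 ⇒ [12, 2, 3, 4, 6, 7, 8, 9, 1, 11, 10]
12>4: swap(0,9), hi=8 ⇒ [11, 2, 3, 4, 6, 7, 8, 9, 1, 12, 10]
11>4: swap(0,8), hi=7 ⇒ [1, 2, 3, 4, 6, 7, 8, 9, 11, 12, 10]
1<4: swap(0,0), lo=1 mid=1 ⇒ [1, 2, 3, 4, 6, 7, 8, 9, 11, 12, 10]
2<4: swap(1,1), lo=2 mid=2 ⇒ [1, 2, 3, 4, 6, 7, 8, 9, 11, 12, 10]
3<4: swap(2,2), lo=3 mid=3 ⇒ [1, 2, 3, 4, 6, 7, 8, 9, 11, 12, 10]
4=4: mid=4
6>4: swap(4,7), hi=6 ⇒ [1, 2, 3, 4, 9, 7, 8, 6, 11, 12, 10]
9>4: swap(4,6), hi=5 ⇒ [1, 2, 3, 4, 8, 7, 9, 6, 11, 12, 10]
8>4: swap(4,5), hi=4 ⇒ [1, 2, 3, 4, 7, 8, 9, 6, 11, 12, 10]
7>4: swap(4,4), hi=3 ⇒ [1, 2, 3, 4, 7, 8, 9, 6, 11, 12, 10]
done. lo=3 hi=3; A=[1, 2, 3, 4, 7, 8, 9, 6, 11, 12, 10]

[1, 2, 3, 4, 7, 8, 9, 6, 11, 12, 10]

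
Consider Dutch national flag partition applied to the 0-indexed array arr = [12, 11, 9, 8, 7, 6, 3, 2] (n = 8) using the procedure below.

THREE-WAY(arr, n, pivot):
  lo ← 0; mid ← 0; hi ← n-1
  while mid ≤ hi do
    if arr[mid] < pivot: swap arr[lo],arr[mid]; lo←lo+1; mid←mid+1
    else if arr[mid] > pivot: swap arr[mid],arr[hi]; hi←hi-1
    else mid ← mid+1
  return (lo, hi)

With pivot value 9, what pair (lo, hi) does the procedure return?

(5, 5)

lo=0 mid=0 hi=7
12>9: swap(0,7), hi=6 ⇒ [2, 11, 9, 8, 7, 6, 3, 12]
2<9: swap(0,0), lo=1 mid=1 ⇒ [2, 11, 9, 8, 7, 6, 3, 12]
11>9: swap(1,6), hi=5 ⇒ [2, 3, 9, 8, 7, 6, 11, 12]
3<9: swap(1,1), lo=2 mid=2 ⇒ [2, 3, 9, 8, 7, 6, 11, 12]
9=9: mid=3
8<9: swap(2,3), lo=3 mid=4 ⇒ [2, 3, 8, 9, 7, 6, 11, 12]
7<9: swap(3,4), lo=4 mid=5 ⇒ [2, 3, 8, 7, 9, 6, 11, 12]
6<9: swap(4,5), lo=5 mid=6 ⇒ [2, 3, 8, 7, 6, 9, 11, 12]
done. lo=5 hi=5; arr=[2, 3, 8, 7, 6, 9, 11, 12]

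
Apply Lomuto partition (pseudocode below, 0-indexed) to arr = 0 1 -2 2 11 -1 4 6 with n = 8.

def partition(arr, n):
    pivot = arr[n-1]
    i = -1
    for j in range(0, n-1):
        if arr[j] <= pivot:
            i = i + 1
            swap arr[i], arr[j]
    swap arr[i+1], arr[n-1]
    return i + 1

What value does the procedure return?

pivot = arr[7] = 6; i = -1
j=0: arr[0]=0 ≤ 6 → i=0, swap arr[0],arr[0] (no change) → 0 1 -2 2 11 -1 4 6
j=1: arr[1]=1 ≤ 6 → i=1, swap arr[1],arr[1] (no change) → 0 1 -2 2 11 -1 4 6
j=2: arr[2]=-2 ≤ 6 → i=2, swap arr[2],arr[2] (no change) → 0 1 -2 2 11 -1 4 6
j=3: arr[3]=2 ≤ 6 → i=3, swap arr[3],arr[3] (no change) → 0 1 -2 2 11 -1 4 6
j=4: arr[4]=11 > 6 → no swap
j=5: arr[5]=-1 ≤ 6 → i=4, swap arr[4],arr[5] → 0 1 -2 2 -1 11 4 6
j=6: arr[6]=4 ≤ 6 → i=5, swap arr[5],arr[6] → 0 1 -2 2 -1 4 11 6
final swap arr[6],arr[7] → 0 1 -2 2 -1 4 6 11; return 6

6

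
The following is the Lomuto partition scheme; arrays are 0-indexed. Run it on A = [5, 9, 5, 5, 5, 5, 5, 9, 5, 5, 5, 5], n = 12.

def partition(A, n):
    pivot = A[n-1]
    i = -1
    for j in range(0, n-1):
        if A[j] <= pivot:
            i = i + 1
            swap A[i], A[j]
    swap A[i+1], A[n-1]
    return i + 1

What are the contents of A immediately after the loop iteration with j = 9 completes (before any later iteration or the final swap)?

[5, 5, 5, 5, 5, 5, 5, 5, 9, 9, 5, 5]

pivot=5, i=-1
j=0: 5≤5, i=0, swap(0,0) ⇒ [5, 9, 5, 5, 5, 5, 5, 9, 5, 5, 5, 5]
j=1: 9>5, skip
j=2: 5≤5, i=1, swap(1,2) ⇒ [5, 5, 9, 5, 5, 5, 5, 9, 5, 5, 5, 5]
j=3: 5≤5, i=2, swap(2,3) ⇒ [5, 5, 5, 9, 5, 5, 5, 9, 5, 5, 5, 5]
j=4: 5≤5, i=3, swap(3,4) ⇒ [5, 5, 5, 5, 9, 5, 5, 9, 5, 5, 5, 5]
j=5: 5≤5, i=4, swap(4,5) ⇒ [5, 5, 5, 5, 5, 9, 5, 9, 5, 5, 5, 5]
j=6: 5≤5, i=5, swap(5,6) ⇒ [5, 5, 5, 5, 5, 5, 9, 9, 5, 5, 5, 5]
j=7: 9>5, skip
j=8: 5≤5, i=6, swap(6,8) ⇒ [5, 5, 5, 5, 5, 5, 5, 9, 9, 5, 5, 5]
j=9: 5≤5, i=7, swap(7,9) ⇒ [5, 5, 5, 5, 5, 5, 5, 5, 9, 9, 5, 5]
(after j=9) A = [5, 5, 5, 5, 5, 5, 5, 5, 9, 9, 5, 5]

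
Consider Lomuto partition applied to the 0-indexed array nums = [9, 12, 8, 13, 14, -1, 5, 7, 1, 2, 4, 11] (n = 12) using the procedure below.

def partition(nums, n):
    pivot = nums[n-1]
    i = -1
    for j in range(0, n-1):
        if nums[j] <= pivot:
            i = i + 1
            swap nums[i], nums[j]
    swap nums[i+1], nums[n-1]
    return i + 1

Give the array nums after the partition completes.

pivot = nums[11] = 11; i = -1
j=0: nums[0]=9 ≤ 11 → i=0, swap nums[0],nums[0] (no change) → [9, 12, 8, 13, 14, -1, 5, 7, 1, 2, 4, 11]
j=1: nums[1]=12 > 11 → no swap
j=2: nums[2]=8 ≤ 11 → i=1, swap nums[1],nums[2] → [9, 8, 12, 13, 14, -1, 5, 7, 1, 2, 4, 11]
j=3: nums[3]=13 > 11 → no swap
j=4: nums[4]=14 > 11 → no swap
j=5: nums[5]=-1 ≤ 11 → i=2, swap nums[2],nums[5] → [9, 8, -1, 13, 14, 12, 5, 7, 1, 2, 4, 11]
j=6: nums[6]=5 ≤ 11 → i=3, swap nums[3],nums[6] → [9, 8, -1, 5, 14, 12, 13, 7, 1, 2, 4, 11]
j=7: nums[7]=7 ≤ 11 → i=4, swap nums[4],nums[7] → [9, 8, -1, 5, 7, 12, 13, 14, 1, 2, 4, 11]
j=8: nums[8]=1 ≤ 11 → i=5, swap nums[5],nums[8] → [9, 8, -1, 5, 7, 1, 13, 14, 12, 2, 4, 11]
j=9: nums[9]=2 ≤ 11 → i=6, swap nums[6],nums[9] → [9, 8, -1, 5, 7, 1, 2, 14, 12, 13, 4, 11]
j=10: nums[10]=4 ≤ 11 → i=7, swap nums[7],nums[10] → [9, 8, -1, 5, 7, 1, 2, 4, 12, 13, 14, 11]
final swap nums[8],nums[11] → [9, 8, -1, 5, 7, 1, 2, 4, 11, 13, 14, 12]; return 8

[9, 8, -1, 5, 7, 1, 2, 4, 11, 13, 14, 12]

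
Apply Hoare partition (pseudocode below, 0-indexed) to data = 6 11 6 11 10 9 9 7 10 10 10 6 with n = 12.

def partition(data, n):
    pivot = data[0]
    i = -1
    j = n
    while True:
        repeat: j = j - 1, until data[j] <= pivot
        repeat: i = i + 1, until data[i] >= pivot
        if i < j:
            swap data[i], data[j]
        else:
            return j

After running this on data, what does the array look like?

pivot = data[0] = 6; i = -1, j = 12
j→11 (data[11]=6≤6), i→0 (data[0]=6≥6); i<j, swap → 6 11 6 11 10 9 9 7 10 10 10 6
j→2 (data[2]=6≤6), i→1 (data[1]=11≥6); i<j, swap → 6 6 11 11 10 9 9 7 10 10 10 6
j→1, i→2; i≥j, return j=1. data = 6 6 11 11 10 9 9 7 10 10 10 6

6 6 11 11 10 9 9 7 10 10 10 6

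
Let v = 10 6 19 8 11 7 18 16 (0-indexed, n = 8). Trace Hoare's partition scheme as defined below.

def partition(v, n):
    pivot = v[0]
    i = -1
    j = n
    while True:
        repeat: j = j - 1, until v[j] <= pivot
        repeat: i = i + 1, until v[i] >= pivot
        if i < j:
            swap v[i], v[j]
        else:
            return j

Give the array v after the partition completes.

7 6 8 19 11 10 18 16

pivot=10
j stops at 5 (7), i stops at 0 (10); swap ⇒ 7 6 19 8 11 10 18 16
j stops at 3 (8), i stops at 2 (19); swap ⇒ 7 6 8 19 11 10 18 16
j stops at 2, i stops at 3; i≥j ⇒ return 2. v=7 6 8 19 11 10 18 16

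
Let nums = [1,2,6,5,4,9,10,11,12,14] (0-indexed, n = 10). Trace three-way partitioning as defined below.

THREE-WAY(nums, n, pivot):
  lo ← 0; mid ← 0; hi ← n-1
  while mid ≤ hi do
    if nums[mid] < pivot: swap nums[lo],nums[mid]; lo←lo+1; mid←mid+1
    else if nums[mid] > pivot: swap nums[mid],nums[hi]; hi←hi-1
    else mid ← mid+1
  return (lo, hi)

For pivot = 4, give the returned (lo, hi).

(2, 2)

pivot = 4; lo=0, mid=0, hi=9
nums[mid]=1<4: swap nums[0],nums[0]; lo=1,mid=1 → [1,2,6,5,4,9,10,11,12,14]
nums[mid]=2<4: swap nums[1],nums[1]; lo=2,mid=2 → [1,2,6,5,4,9,10,11,12,14]
nums[mid]=6>4: swap nums[2],nums[9]; hi=8 → [1,2,14,5,4,9,10,11,12,6]
nums[mid]=14>4: swap nums[2],nums[8]; hi=7 → [1,2,12,5,4,9,10,11,14,6]
nums[mid]=12>4: swap nums[2],nums[7]; hi=6 → [1,2,11,5,4,9,10,12,14,6]
nums[mid]=11>4: swap nums[2],nums[6]; hi=5 → [1,2,10,5,4,9,11,12,14,6]
nums[mid]=10>4: swap nums[2],nums[5]; hi=4 → [1,2,9,5,4,10,11,12,14,6]
nums[mid]=9>4: swap nums[2],nums[4]; hi=3 → [1,2,4,5,9,10,11,12,14,6]
nums[mid]=4=4: mid=3
nums[mid]=5>4: swap nums[3],nums[3]; hi=2 → [1,2,4,5,9,10,11,12,14,6]
end: lo=2, hi=2; nums = [1,2,4,5,9,10,11,12,14,6]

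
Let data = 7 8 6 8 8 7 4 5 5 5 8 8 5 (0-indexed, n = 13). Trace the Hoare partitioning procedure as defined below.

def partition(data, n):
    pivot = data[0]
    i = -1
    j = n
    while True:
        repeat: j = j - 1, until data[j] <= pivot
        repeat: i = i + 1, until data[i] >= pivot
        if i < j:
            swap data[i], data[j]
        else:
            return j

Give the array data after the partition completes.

pivot = data[0] = 7; i = -1, j = 13
j→12 (data[12]=5≤7), i→0 (data[0]=7≥7); i<j, swap → 5 8 6 8 8 7 4 5 5 5 8 8 7
j→9 (data[9]=5≤7), i→1 (data[1]=8≥7); i<j, swap → 5 5 6 8 8 7 4 5 5 8 8 8 7
j→8 (data[8]=5≤7), i→3 (data[3]=8≥7); i<j, swap → 5 5 6 5 8 7 4 5 8 8 8 8 7
j→7 (data[7]=5≤7), i→4 (data[4]=8≥7); i<j, swap → 5 5 6 5 5 7 4 8 8 8 8 8 7
j→6 (data[6]=4≤7), i→5 (data[5]=7≥7); i<j, swap → 5 5 6 5 5 4 7 8 8 8 8 8 7
j→5, i→6; i≥j, return j=5. data = 5 5 6 5 5 4 7 8 8 8 8 8 7

5 5 6 5 5 4 7 8 8 8 8 8 7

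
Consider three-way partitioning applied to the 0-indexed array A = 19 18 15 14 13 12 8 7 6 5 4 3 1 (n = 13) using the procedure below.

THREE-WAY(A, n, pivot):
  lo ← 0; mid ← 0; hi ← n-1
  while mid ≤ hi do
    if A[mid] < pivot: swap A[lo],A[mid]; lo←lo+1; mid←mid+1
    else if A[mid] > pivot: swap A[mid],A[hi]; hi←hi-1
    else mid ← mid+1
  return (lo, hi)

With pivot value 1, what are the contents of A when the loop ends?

1 15 14 13 12 8 7 6 5 4 3 18 19

pivot = 1; lo=0, mid=0, hi=12
A[mid]=19>1: swap A[0],A[12]; hi=11 → 1 18 15 14 13 12 8 7 6 5 4 3 19
A[mid]=1=1: mid=1
A[mid]=18>1: swap A[1],A[11]; hi=10 → 1 3 15 14 13 12 8 7 6 5 4 18 19
A[mid]=3>1: swap A[1],A[10]; hi=9 → 1 4 15 14 13 12 8 7 6 5 3 18 19
A[mid]=4>1: swap A[1],A[9]; hi=8 → 1 5 15 14 13 12 8 7 6 4 3 18 19
A[mid]=5>1: swap A[1],A[8]; hi=7 → 1 6 15 14 13 12 8 7 5 4 3 18 19
A[mid]=6>1: swap A[1],A[7]; hi=6 → 1 7 15 14 13 12 8 6 5 4 3 18 19
A[mid]=7>1: swap A[1],A[6]; hi=5 → 1 8 15 14 13 12 7 6 5 4 3 18 19
A[mid]=8>1: swap A[1],A[5]; hi=4 → 1 12 15 14 13 8 7 6 5 4 3 18 19
A[mid]=12>1: swap A[1],A[4]; hi=3 → 1 13 15 14 12 8 7 6 5 4 3 18 19
A[mid]=13>1: swap A[1],A[3]; hi=2 → 1 14 15 13 12 8 7 6 5 4 3 18 19
A[mid]=14>1: swap A[1],A[2]; hi=1 → 1 15 14 13 12 8 7 6 5 4 3 18 19
A[mid]=15>1: swap A[1],A[1]; hi=0 → 1 15 14 13 12 8 7 6 5 4 3 18 19
end: lo=0, hi=0; A = 1 15 14 13 12 8 7 6 5 4 3 18 19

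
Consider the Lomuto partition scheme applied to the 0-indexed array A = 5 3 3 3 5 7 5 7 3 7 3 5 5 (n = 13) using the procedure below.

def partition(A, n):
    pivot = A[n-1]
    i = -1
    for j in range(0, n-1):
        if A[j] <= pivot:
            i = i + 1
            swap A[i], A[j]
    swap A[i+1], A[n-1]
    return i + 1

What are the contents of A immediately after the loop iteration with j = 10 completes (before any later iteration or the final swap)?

5 3 3 3 5 5 3 3 7 7 7 5 5

pivot = A[12] = 5; i = -1
j=0: A[0]=5 ≤ 5 → i=0, swap A[0],A[0] (no change) → 5 3 3 3 5 7 5 7 3 7 3 5 5
j=1: A[1]=3 ≤ 5 → i=1, swap A[1],A[1] (no change) → 5 3 3 3 5 7 5 7 3 7 3 5 5
j=2: A[2]=3 ≤ 5 → i=2, swap A[2],A[2] (no change) → 5 3 3 3 5 7 5 7 3 7 3 5 5
j=3: A[3]=3 ≤ 5 → i=3, swap A[3],A[3] (no change) → 5 3 3 3 5 7 5 7 3 7 3 5 5
j=4: A[4]=5 ≤ 5 → i=4, swap A[4],A[4] (no change) → 5 3 3 3 5 7 5 7 3 7 3 5 5
j=5: A[5]=7 > 5 → no swap
j=6: A[6]=5 ≤ 5 → i=5, swap A[5],A[6] → 5 3 3 3 5 5 7 7 3 7 3 5 5
j=7: A[7]=7 > 5 → no swap
j=8: A[8]=3 ≤ 5 → i=6, swap A[6],A[8] → 5 3 3 3 5 5 3 7 7 7 3 5 5
j=9: A[9]=7 > 5 → no swap
j=10: A[10]=3 ≤ 5 → i=7, swap A[7],A[10] → 5 3 3 3 5 5 3 3 7 7 7 5 5
(after j=10) A = 5 3 3 3 5 5 3 3 7 7 7 5 5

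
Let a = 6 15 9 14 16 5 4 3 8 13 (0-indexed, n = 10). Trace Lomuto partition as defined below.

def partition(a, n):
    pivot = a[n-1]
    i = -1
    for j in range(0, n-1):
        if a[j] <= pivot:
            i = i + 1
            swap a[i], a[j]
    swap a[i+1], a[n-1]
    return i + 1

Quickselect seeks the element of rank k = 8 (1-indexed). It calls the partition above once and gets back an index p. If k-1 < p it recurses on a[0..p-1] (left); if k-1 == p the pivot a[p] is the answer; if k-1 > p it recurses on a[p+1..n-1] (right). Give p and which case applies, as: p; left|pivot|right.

pivot=13, i=-1
j=0: 6≤13, i=0, swap(0,0) ⇒ 6 15 9 14 16 5 4 3 8 13
j=1: 15>13, skip
j=2: 9≤13, i=1, swap(1,2) ⇒ 6 9 15 14 16 5 4 3 8 13
j=3: 14>13, skip
j=4: 16>13, skip
j=5: 5≤13, i=2, swap(2,5) ⇒ 6 9 5 14 16 15 4 3 8 13
j=6: 4≤13, i=3, swap(3,6) ⇒ 6 9 5 4 16 15 14 3 8 13
j=7: 3≤13, i=4, swap(4,7) ⇒ 6 9 5 4 3 15 14 16 8 13
j=8: 8≤13, i=5, swap(5,8) ⇒ 6 9 5 4 3 8 14 16 15 13
swap(6,9) ⇒ 6 9 5 4 3 8 13 16 15 14; return 6
p = 6; k-1 = 7 > 6 ⇒ right

6; right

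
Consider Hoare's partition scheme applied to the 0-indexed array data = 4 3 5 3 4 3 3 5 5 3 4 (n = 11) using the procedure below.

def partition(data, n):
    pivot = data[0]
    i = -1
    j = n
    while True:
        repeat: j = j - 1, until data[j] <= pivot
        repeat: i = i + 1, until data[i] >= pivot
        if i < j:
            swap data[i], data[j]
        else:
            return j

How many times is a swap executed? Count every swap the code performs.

pivot = data[0] = 4; i = -1, j = 11
j→10 (data[10]=4≤4), i→0 (data[0]=4≥4); i<j, swap → 4 3 5 3 4 3 3 5 5 3 4
j→9 (data[9]=3≤4), i→2 (data[2]=5≥4); i<j, swap → 4 3 3 3 4 3 3 5 5 5 4
j→6 (data[6]=3≤4), i→4 (data[4]=4≥4); i<j, swap → 4 3 3 3 3 3 4 5 5 5 4
j→5, i→6; i≥j, return j=5. data = 4 3 3 3 3 3 4 5 5 5 4

3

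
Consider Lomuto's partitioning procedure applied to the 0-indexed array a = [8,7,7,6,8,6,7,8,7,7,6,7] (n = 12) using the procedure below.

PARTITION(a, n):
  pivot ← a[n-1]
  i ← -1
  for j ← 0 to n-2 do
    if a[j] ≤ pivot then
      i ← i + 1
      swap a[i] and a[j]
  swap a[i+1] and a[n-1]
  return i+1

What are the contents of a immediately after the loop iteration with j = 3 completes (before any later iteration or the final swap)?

pivot = a[11] = 7; i = -1
j=0: a[0]=8 > 7 → no swap
j=1: a[1]=7 ≤ 7 → i=0, swap a[0],a[1] → [7,8,7,6,8,6,7,8,7,7,6,7]
j=2: a[2]=7 ≤ 7 → i=1, swap a[1],a[2] → [7,7,8,6,8,6,7,8,7,7,6,7]
j=3: a[3]=6 ≤ 7 → i=2, swap a[2],a[3] → [7,7,6,8,8,6,7,8,7,7,6,7]
(after j=3) a = [7,7,6,8,8,6,7,8,7,7,6,7]

[7,7,6,8,8,6,7,8,7,7,6,7]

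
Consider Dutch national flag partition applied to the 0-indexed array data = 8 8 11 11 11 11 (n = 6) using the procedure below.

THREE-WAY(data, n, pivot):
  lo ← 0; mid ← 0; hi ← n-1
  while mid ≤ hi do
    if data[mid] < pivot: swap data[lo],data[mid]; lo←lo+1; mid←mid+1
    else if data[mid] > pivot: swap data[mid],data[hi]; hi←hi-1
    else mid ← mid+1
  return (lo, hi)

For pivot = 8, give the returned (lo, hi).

lo=0 mid=0 hi=5
8=8: mid=1
8=8: mid=2
11>8: swap(2,5), hi=4 ⇒ 8 8 11 11 11 11
11>8: swap(2,4), hi=3 ⇒ 8 8 11 11 11 11
11>8: swap(2,3), hi=2 ⇒ 8 8 11 11 11 11
11>8: swap(2,2), hi=1 ⇒ 8 8 11 11 11 11
done. lo=0 hi=1; data=8 8 11 11 11 11

(0, 1)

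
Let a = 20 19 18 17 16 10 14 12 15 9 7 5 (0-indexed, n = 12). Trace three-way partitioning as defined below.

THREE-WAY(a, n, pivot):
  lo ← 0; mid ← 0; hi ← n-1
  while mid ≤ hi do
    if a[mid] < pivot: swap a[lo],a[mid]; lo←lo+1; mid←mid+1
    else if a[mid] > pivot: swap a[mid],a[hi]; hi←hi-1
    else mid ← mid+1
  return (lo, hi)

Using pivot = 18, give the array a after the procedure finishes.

5 7 17 16 10 14 12 15 9 18 19 20

pivot = 18; lo=0, mid=0, hi=11
a[mid]=20>18: swap a[0],a[11]; hi=10 → 5 19 18 17 16 10 14 12 15 9 7 20
a[mid]=5<18: swap a[0],a[0]; lo=1,mid=1 → 5 19 18 17 16 10 14 12 15 9 7 20
a[mid]=19>18: swap a[1],a[10]; hi=9 → 5 7 18 17 16 10 14 12 15 9 19 20
a[mid]=7<18: swap a[1],a[1]; lo=2,mid=2 → 5 7 18 17 16 10 14 12 15 9 19 20
a[mid]=18=18: mid=3
a[mid]=17<18: swap a[2],a[3]; lo=3,mid=4 → 5 7 17 18 16 10 14 12 15 9 19 20
a[mid]=16<18: swap a[3],a[4]; lo=4,mid=5 → 5 7 17 16 18 10 14 12 15 9 19 20
a[mid]=10<18: swap a[4],a[5]; lo=5,mid=6 → 5 7 17 16 10 18 14 12 15 9 19 20
a[mid]=14<18: swap a[5],a[6]; lo=6,mid=7 → 5 7 17 16 10 14 18 12 15 9 19 20
a[mid]=12<18: swap a[6],a[7]; lo=7,mid=8 → 5 7 17 16 10 14 12 18 15 9 19 20
a[mid]=15<18: swap a[7],a[8]; lo=8,mid=9 → 5 7 17 16 10 14 12 15 18 9 19 20
a[mid]=9<18: swap a[8],a[9]; lo=9,mid=10 → 5 7 17 16 10 14 12 15 9 18 19 20
end: lo=9, hi=9; a = 5 7 17 16 10 14 12 15 9 18 19 20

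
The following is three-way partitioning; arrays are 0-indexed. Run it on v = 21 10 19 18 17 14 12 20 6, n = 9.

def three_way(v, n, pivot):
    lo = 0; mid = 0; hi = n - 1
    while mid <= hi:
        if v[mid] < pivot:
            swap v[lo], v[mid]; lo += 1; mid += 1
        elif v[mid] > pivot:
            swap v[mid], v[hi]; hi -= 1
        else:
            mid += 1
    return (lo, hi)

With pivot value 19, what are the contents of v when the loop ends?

lo=0 mid=0 hi=8
21>19: swap(0,8), hi=7 ⇒ 6 10 19 18 17 14 12 20 21
6<19: swap(0,0), lo=1 mid=1 ⇒ 6 10 19 18 17 14 12 20 21
10<19: swap(1,1), lo=2 mid=2 ⇒ 6 10 19 18 17 14 12 20 21
19=19: mid=3
18<19: swap(2,3), lo=3 mid=4 ⇒ 6 10 18 19 17 14 12 20 21
17<19: swap(3,4), lo=4 mid=5 ⇒ 6 10 18 17 19 14 12 20 21
14<19: swap(4,5), lo=5 mid=6 ⇒ 6 10 18 17 14 19 12 20 21
12<19: swap(5,6), lo=6 mid=7 ⇒ 6 10 18 17 14 12 19 20 21
20>19: swap(7,7), hi=6 ⇒ 6 10 18 17 14 12 19 20 21
done. lo=6 hi=6; v=6 10 18 17 14 12 19 20 21

6 10 18 17 14 12 19 20 21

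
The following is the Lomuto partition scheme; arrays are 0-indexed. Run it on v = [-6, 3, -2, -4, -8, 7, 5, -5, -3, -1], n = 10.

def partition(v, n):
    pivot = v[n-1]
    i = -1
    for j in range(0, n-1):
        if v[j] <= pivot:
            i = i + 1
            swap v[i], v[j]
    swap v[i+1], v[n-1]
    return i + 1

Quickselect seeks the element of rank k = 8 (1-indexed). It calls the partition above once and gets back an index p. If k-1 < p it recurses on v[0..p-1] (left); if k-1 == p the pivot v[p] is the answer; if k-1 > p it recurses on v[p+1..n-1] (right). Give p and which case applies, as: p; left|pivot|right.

6; right

pivot = v[9] = -1; i = -1
j=0: v[0]=-6 ≤ -1 → i=0, swap v[0],v[0] (no change) → [-6, 3, -2, -4, -8, 7, 5, -5, -3, -1]
j=1: v[1]=3 > -1 → no swap
j=2: v[2]=-2 ≤ -1 → i=1, swap v[1],v[2] → [-6, -2, 3, -4, -8, 7, 5, -5, -3, -1]
j=3: v[3]=-4 ≤ -1 → i=2, swap v[2],v[3] → [-6, -2, -4, 3, -8, 7, 5, -5, -3, -1]
j=4: v[4]=-8 ≤ -1 → i=3, swap v[3],v[4] → [-6, -2, -4, -8, 3, 7, 5, -5, -3, -1]
j=5: v[5]=7 > -1 → no swap
j=6: v[6]=5 > -1 → no swap
j=7: v[7]=-5 ≤ -1 → i=4, swap v[4],v[7] → [-6, -2, -4, -8, -5, 7, 5, 3, -3, -1]
j=8: v[8]=-3 ≤ -1 → i=5, swap v[5],v[8] → [-6, -2, -4, -8, -5, -3, 5, 3, 7, -1]
final swap v[6],v[9] → [-6, -2, -4, -8, -5, -3, -1, 3, 7, 5]; return 6
p = 6; k-1 = 7 > 6 ⇒ right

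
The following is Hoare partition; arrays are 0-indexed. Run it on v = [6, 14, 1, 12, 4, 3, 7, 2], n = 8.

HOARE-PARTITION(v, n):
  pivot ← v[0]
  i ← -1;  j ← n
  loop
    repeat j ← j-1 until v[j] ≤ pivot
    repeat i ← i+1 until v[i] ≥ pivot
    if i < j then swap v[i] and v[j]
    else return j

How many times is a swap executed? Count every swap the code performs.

pivot=6
j stops at 7 (2), i stops at 0 (6); swap ⇒ [2, 14, 1, 12, 4, 3, 7, 6]
j stops at 5 (3), i stops at 1 (14); swap ⇒ [2, 3, 1, 12, 4, 14, 7, 6]
j stops at 4 (4), i stops at 3 (12); swap ⇒ [2, 3, 1, 4, 12, 14, 7, 6]
j stops at 3, i stops at 4; i≥j ⇒ return 3. v=[2, 3, 1, 4, 12, 14, 7, 6]

3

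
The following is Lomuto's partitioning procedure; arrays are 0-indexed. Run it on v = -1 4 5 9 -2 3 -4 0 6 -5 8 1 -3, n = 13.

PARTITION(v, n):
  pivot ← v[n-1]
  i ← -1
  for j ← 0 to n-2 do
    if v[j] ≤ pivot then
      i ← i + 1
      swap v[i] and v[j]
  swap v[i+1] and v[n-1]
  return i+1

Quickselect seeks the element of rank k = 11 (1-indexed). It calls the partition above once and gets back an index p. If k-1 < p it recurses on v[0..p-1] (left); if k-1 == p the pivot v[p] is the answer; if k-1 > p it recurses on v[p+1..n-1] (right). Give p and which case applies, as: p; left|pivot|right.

pivot=-3, i=-1
j=0: -1>-3, skip
j=1: 4>-3, skip
j=2: 5>-3, skip
j=3: 9>-3, skip
j=4: -2>-3, skip
j=5: 3>-3, skip
j=6: -4≤-3, i=0, swap(0,6) ⇒ -4 4 5 9 -2 3 -1 0 6 -5 8 1 -3
j=7: 0>-3, skip
j=8: 6>-3, skip
j=9: -5≤-3, i=1, swap(1,9) ⇒ -4 -5 5 9 -2 3 -1 0 6 4 8 1 -3
j=10: 8>-3, skip
j=11: 1>-3, skip
swap(2,12) ⇒ -4 -5 -3 9 -2 3 -1 0 6 4 8 1 5; return 2
p = 2; k-1 = 10 > 2 ⇒ right

2; right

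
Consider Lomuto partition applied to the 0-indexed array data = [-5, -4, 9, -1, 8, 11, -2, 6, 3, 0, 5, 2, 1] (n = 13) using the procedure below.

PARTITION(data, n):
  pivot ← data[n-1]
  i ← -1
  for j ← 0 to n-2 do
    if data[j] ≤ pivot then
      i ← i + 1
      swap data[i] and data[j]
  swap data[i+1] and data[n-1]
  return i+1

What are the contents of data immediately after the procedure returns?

[-5, -4, -1, -2, 0, 1, 9, 6, 3, 8, 5, 2, 11]

pivot = data[12] = 1; i = -1
j=0: data[0]=-5 ≤ 1 → i=0, swap data[0],data[0] (no change) → [-5, -4, 9, -1, 8, 11, -2, 6, 3, 0, 5, 2, 1]
j=1: data[1]=-4 ≤ 1 → i=1, swap data[1],data[1] (no change) → [-5, -4, 9, -1, 8, 11, -2, 6, 3, 0, 5, 2, 1]
j=2: data[2]=9 > 1 → no swap
j=3: data[3]=-1 ≤ 1 → i=2, swap data[2],data[3] → [-5, -4, -1, 9, 8, 11, -2, 6, 3, 0, 5, 2, 1]
j=4: data[4]=8 > 1 → no swap
j=5: data[5]=11 > 1 → no swap
j=6: data[6]=-2 ≤ 1 → i=3, swap data[3],data[6] → [-5, -4, -1, -2, 8, 11, 9, 6, 3, 0, 5, 2, 1]
j=7: data[7]=6 > 1 → no swap
j=8: data[8]=3 > 1 → no swap
j=9: data[9]=0 ≤ 1 → i=4, swap data[4],data[9] → [-5, -4, -1, -2, 0, 11, 9, 6, 3, 8, 5, 2, 1]
j=10: data[10]=5 > 1 → no swap
j=11: data[11]=2 > 1 → no swap
final swap data[5],data[12] → [-5, -4, -1, -2, 0, 1, 9, 6, 3, 8, 5, 2, 11]; return 5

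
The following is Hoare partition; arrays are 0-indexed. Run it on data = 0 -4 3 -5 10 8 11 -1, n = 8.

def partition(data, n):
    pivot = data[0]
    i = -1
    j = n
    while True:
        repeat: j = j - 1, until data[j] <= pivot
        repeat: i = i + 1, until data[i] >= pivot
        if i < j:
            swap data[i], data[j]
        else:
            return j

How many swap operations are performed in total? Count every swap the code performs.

pivot = data[0] = 0; i = -1, j = 8
j→7 (data[7]=-1≤0), i→0 (data[0]=0≥0); i<j, swap → -1 -4 3 -5 10 8 11 0
j→3 (data[3]=-5≤0), i→2 (data[2]=3≥0); i<j, swap → -1 -4 -5 3 10 8 11 0
j→2, i→3; i≥j, return j=2. data = -1 -4 -5 3 10 8 11 0

2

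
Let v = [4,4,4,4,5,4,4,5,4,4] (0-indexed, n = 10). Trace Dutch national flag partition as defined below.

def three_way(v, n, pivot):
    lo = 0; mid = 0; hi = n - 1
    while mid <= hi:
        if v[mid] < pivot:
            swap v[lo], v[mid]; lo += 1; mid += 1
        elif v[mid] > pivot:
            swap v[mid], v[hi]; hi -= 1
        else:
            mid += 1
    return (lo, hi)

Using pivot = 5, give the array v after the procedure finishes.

[4,4,4,4,4,4,4,4,5,5]

lo=0 mid=0 hi=9
4<5: swap(0,0), lo=1 mid=1 ⇒ [4,4,4,4,5,4,4,5,4,4]
4<5: swap(1,1), lo=2 mid=2 ⇒ [4,4,4,4,5,4,4,5,4,4]
4<5: swap(2,2), lo=3 mid=3 ⇒ [4,4,4,4,5,4,4,5,4,4]
4<5: swap(3,3), lo=4 mid=4 ⇒ [4,4,4,4,5,4,4,5,4,4]
5=5: mid=5
4<5: swap(4,5), lo=5 mid=6 ⇒ [4,4,4,4,4,5,4,5,4,4]
4<5: swap(5,6), lo=6 mid=7 ⇒ [4,4,4,4,4,4,5,5,4,4]
5=5: mid=8
4<5: swap(6,8), lo=7 mid=9 ⇒ [4,4,4,4,4,4,4,5,5,4]
4<5: swap(7,9), lo=8 mid=10 ⇒ [4,4,4,4,4,4,4,4,5,5]
done. lo=8 hi=9; v=[4,4,4,4,4,4,4,4,5,5]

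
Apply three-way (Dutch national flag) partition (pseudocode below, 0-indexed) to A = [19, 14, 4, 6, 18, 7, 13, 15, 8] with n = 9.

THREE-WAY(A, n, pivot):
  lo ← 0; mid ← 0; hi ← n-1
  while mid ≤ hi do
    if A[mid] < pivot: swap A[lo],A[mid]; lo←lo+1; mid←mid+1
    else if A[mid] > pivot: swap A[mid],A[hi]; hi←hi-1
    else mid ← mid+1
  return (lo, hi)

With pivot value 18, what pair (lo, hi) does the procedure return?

pivot = 18; lo=0, mid=0, hi=8
A[mid]=19>18: swap A[0],A[8]; hi=7 → [8, 14, 4, 6, 18, 7, 13, 15, 19]
A[mid]=8<18: swap A[0],A[0]; lo=1,mid=1 → [8, 14, 4, 6, 18, 7, 13, 15, 19]
A[mid]=14<18: swap A[1],A[1]; lo=2,mid=2 → [8, 14, 4, 6, 18, 7, 13, 15, 19]
A[mid]=4<18: swap A[2],A[2]; lo=3,mid=3 → [8, 14, 4, 6, 18, 7, 13, 15, 19]
A[mid]=6<18: swap A[3],A[3]; lo=4,mid=4 → [8, 14, 4, 6, 18, 7, 13, 15, 19]
A[mid]=18=18: mid=5
A[mid]=7<18: swap A[4],A[5]; lo=5,mid=6 → [8, 14, 4, 6, 7, 18, 13, 15, 19]
A[mid]=13<18: swap A[5],A[6]; lo=6,mid=7 → [8, 14, 4, 6, 7, 13, 18, 15, 19]
A[mid]=15<18: swap A[6],A[7]; lo=7,mid=8 → [8, 14, 4, 6, 7, 13, 15, 18, 19]
end: lo=7, hi=7; A = [8, 14, 4, 6, 7, 13, 15, 18, 19]

(7, 7)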